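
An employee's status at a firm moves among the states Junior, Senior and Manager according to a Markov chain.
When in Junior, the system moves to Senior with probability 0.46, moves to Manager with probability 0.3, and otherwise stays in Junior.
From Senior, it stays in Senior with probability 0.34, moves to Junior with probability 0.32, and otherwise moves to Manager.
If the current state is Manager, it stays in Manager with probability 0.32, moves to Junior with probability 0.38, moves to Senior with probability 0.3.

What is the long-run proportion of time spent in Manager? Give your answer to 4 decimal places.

Let the stationary distribution be π with π = πP and π_1 + π_2 + π_3 = 1.
π_1 = 0.24·π_1 + 0.32·π_2 + 0.38·π_3
π_2 = 0.46·π_1 + 0.34·π_2 + 0.3·π_3
Solving with the normalization constraint gives π = (0.3141, 0.3649, 0.3210).
So the stationary probability of Manager is 0.3210.

0.3210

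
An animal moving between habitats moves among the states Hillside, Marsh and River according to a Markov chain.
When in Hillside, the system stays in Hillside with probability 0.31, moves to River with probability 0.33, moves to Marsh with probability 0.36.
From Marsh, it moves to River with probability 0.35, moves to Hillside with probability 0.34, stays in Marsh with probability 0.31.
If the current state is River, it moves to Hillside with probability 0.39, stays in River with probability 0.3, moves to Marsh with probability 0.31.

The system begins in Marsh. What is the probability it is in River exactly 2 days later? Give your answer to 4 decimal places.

0.3257

Sum over the intermediate state after 1 day:
P = P(Marsh→Hillside)·P(Hillside→River) + P(Marsh→Marsh)·P(Marsh→River) + P(Marsh→River)·P(River→River)
  = 0.34×0.33 + 0.31×0.35 + 0.35×0.3
  = 0.1122 + 0.1085 + 0.1050 = 0.3257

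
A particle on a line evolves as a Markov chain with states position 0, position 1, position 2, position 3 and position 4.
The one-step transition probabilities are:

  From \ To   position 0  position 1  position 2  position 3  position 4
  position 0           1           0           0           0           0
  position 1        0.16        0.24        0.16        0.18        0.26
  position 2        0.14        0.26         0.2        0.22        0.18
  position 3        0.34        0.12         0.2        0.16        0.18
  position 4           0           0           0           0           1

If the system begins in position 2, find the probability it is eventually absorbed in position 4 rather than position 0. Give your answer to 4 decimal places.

0.5181

Let h(s) be the probability of absorption at position 4 starting from transient state s. Then h(position 4) = 1 and h(position 0) = 0. By first-step analysis:
h(position 1) = 0.16·0 + 0.24·h(position 1) + 0.16·h(position 2) + 0.18·h(position 3) + 0.26·1
h(position 2) = 0.14·0 + 0.26·h(position 1) + 0.2·h(position 2) + 0.22·h(position 3) + 0.18·1
h(position 3) = 0.34·0 + 0.12·h(position 1) + 0.2·h(position 2) + 0.16·h(position 3) + 0.18·1
Solving: h(position 1) = 0.5498, h(position 2) = 0.5181, h(position 3) = 0.4162.
Starting from position 2, the probability is 0.5181.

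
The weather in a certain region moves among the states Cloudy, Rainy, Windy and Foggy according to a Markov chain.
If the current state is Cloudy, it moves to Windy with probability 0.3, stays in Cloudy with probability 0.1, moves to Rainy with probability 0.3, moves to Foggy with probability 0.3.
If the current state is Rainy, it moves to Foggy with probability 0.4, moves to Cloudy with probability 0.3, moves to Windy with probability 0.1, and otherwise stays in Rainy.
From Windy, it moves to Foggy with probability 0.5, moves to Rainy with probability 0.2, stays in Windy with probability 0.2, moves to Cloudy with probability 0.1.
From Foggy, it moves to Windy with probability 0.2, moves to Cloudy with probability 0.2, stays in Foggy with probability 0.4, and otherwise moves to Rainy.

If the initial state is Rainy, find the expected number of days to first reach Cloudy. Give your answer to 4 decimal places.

4.4059

Let t(s) be the expected number of days to first reach Cloudy from state s, with t(Cloudy) = 0. Conditioning on the first day:
t(Rainy) = 1 + 0.2·t(Rainy) + 0.1·t(Windy) + 0.4·t(Foggy)
t(Windy) = 1 + 0.2·t(Rainy) + 0.2·t(Windy) + 0.5·t(Foggy)
t(Foggy) = 1 + 0.2·t(Rainy) + 0.2·t(Windy) + 0.4·t(Foggy)
Solving: t(Rainy) = 4.4059, t(Windy) = 5.4455, t(Foggy) = 4.9505.
Expected days from Rainy to Cloudy: 4.4059.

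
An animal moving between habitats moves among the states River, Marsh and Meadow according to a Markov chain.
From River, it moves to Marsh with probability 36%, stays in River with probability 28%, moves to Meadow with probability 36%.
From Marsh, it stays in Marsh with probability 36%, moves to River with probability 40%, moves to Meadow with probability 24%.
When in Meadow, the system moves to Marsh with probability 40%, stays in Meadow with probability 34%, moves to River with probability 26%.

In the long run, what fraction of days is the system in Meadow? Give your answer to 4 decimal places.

Let the stationary distribution be π with π = πP and π_1 + π_2 + π_3 = 1.
π_1 = 0.28·π_1 + 0.4·π_2 + 0.26·π_3
π_2 = 0.36·π_1 + 0.36·π_2 + 0.4·π_3
Solving with the normalization constraint gives π = (0.3185, 0.3724, 0.3091).
So the stationary probability of Meadow is 0.3091.

0.3091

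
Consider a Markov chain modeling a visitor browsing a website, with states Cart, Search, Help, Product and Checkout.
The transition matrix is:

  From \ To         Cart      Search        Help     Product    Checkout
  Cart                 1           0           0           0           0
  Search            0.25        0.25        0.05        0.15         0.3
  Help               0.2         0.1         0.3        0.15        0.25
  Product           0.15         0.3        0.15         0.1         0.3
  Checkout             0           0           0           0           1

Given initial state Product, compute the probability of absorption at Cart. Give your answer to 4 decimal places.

Let h(s) be the probability of absorption at Cart starting from transient state s. Then h(Cart) = 1 and h(Checkout) = 0. By first-step analysis:
h(Search) = 0.25·1 + 0.25·h(Search) + 0.05·h(Help) + 0.15·h(Product) + 0.3·0
h(Help) = 0.2·1 + 0.1·h(Search) + 0.3·h(Help) + 0.15·h(Product) + 0.25·0
h(Product) = 0.15·1 + 0.3·h(Search) + 0.15·h(Help) + 0.1·h(Product) + 0.3·0
Solving: h(Search) = 0.4390, h(Help) = 0.4309, h(Product) = 0.3848.
Starting from Product, the probability is 0.3848.

0.3848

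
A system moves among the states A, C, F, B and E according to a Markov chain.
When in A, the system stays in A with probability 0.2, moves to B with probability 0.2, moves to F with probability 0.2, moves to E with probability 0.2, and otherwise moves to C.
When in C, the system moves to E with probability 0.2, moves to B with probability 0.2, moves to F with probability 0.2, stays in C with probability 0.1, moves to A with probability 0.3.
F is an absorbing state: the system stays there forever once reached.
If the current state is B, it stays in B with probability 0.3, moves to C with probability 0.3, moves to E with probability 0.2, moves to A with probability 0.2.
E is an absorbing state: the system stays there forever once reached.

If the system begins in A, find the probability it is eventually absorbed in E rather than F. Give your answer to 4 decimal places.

Let h(s) be the probability of absorption at E starting from transient state s. Then h(E) = 1 and h(F) = 0. By first-step analysis:
h(A) = 0.2·h(A) + 0.2·h(C) + 0.2·0 + 0.2·h(B) + 0.2·1
h(C) = 0.3·h(A) + 0.1·h(C) + 0.2·0 + 0.2·h(B) + 0.2·1
h(B) = 0.2·h(A) + 0.3·h(C) + 0.3·h(B) + 0.2·1
Solving: h(A) = 0.5625, h(C) = 0.5625, h(B) = 0.6875.
Starting from A, the probability is 0.5625.

0.5625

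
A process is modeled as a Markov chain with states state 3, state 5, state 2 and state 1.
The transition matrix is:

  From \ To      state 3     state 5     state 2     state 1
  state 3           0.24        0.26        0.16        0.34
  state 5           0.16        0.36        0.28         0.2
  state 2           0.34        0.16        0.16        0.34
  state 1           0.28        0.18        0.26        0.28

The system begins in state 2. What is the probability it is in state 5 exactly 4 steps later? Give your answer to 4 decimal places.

Propagate the distribution vector 4 steps from state 2.
After 0 steps: (0.0000, 0.0000, 1.0000, 0.0000)
After 1 step: (0.3400, 0.1600, 0.1600, 0.3400)
After 2 steps: (0.2568, 0.2328, 0.2132, 0.2972)
After 3 steps: (0.2546, 0.2382, 0.2177, 0.2896)
After 4 steps: (0.2543, 0.2389, 0.2175, 0.2893)
P(in state 5 after 4 steps) = 0.2389

0.2389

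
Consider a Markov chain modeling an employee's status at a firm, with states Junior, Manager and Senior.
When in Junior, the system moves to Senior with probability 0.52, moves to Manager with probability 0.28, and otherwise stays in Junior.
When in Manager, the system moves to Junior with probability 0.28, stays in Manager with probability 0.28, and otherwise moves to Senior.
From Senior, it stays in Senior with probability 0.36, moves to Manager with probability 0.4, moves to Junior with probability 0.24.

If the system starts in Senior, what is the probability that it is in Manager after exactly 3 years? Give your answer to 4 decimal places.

0.3316

Propagate the distribution vector 3 years from Senior.
After 0 years: (0.0000, 0.0000, 1.0000)
After 1 year: (0.2400, 0.4000, 0.3600)
After 2 years: (0.2464, 0.3232, 0.4304)
After 3 years: (0.2431, 0.3316, 0.4253)
P(in Manager after 3 years) = 0.3316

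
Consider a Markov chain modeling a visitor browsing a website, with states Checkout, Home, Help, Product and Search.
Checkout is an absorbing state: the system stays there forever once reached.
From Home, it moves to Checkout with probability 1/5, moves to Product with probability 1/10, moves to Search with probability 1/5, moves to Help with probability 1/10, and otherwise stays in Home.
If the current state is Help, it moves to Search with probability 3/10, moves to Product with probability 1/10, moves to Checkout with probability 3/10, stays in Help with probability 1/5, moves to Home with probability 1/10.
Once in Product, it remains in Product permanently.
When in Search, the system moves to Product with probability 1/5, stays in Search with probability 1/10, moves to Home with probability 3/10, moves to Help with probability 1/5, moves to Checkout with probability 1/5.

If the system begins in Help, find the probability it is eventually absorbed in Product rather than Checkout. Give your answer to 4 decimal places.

Let h(s) be the probability of absorption at Product starting from transient state s. Then h(Product) = 1 and h(Checkout) = 0. By first-step analysis:
h(Home) = 0.2·0 + 0.4·h(Home) + 0.1·h(Help) + 0.1·1 + 0.2·h(Search)
h(Help) = 0.3·0 + 0.1·h(Home) + 0.2·h(Help) + 0.1·1 + 0.3·h(Search)
h(Search) = 0.2·0 + 0.3·h(Home) + 0.2·h(Help) + 0.2·1 + 0.1·h(Search)
Solving: h(Home) = 0.3589, h(Help) = 0.3252, h(Search) = 0.4141.
Starting from Help, the probability is 0.3252.

0.3252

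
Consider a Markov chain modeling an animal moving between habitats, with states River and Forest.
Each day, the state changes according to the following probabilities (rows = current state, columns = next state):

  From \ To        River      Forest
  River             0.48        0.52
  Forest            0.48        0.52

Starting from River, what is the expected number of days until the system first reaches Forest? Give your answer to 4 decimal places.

Let t(s) be the expected number of days to first reach Forest from state s, with t(Forest) = 0. Conditioning on the first day:
t(River) = 1 + 0.48·t(River)
Solving: t(River) = 1.9231.
Expected days from River to Forest: 1.9231.

1.9231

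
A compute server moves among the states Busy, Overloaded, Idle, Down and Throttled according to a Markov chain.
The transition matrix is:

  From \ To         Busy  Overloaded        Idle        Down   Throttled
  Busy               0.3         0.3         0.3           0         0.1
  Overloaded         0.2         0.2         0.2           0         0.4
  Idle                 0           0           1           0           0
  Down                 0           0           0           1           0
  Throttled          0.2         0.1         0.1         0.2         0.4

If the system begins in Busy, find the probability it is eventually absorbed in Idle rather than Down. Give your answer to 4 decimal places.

0.8261

Let h(s) be the probability of absorption at Idle starting from transient state s. Then h(Idle) = 1 and h(Down) = 0. By first-step analysis:
h(Busy) = 0.3·h(Busy) + 0.3·h(Overloaded) + 0.3·1 + 0.1·h(Throttled)
h(Overloaded) = 0.2·h(Busy) + 0.2·h(Overloaded) + 0.2·1 + 0.4·h(Throttled)
h(Throttled) = 0.2·h(Busy) + 0.1·h(Overloaded) + 0.1·1 + 0.2·0 + 0.4·h(Throttled)
Solving: h(Busy) = 0.8261, h(Overloaded) = 0.7391, h(Throttled) = 0.5652.
Starting from Busy, the probability is 0.8261.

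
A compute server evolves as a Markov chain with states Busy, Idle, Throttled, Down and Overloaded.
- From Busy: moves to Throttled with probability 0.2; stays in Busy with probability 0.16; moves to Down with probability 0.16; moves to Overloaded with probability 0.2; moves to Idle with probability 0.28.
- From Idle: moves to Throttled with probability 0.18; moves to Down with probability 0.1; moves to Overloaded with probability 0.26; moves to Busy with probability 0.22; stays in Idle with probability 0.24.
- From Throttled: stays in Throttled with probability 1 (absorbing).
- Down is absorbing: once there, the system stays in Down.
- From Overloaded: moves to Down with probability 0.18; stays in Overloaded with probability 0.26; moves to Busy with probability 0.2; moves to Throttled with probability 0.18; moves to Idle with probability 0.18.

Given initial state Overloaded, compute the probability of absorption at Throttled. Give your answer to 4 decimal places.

0.5362

Let h(s) be the probability of absorption at Throttled starting from transient state s. Then h(Throttled) = 1 and h(Down) = 0. By first-step analysis:
h(Busy) = 0.16·h(Busy) + 0.28·h(Idle) + 0.2·1 + 0.16·0 + 0.2·h(Overloaded)
h(Idle) = 0.22·h(Busy) + 0.24·h(Idle) + 0.18·1 + 0.1·0 + 0.26·h(Overloaded)
h(Overloaded) = 0.2·h(Busy) + 0.18·h(Idle) + 0.18·1 + 0.18·0 + 0.26·h(Overloaded)
Solving: h(Busy) = 0.5599, h(Idle) = 0.5824, h(Overloaded) = 0.5362.
Starting from Overloaded, the probability is 0.5362.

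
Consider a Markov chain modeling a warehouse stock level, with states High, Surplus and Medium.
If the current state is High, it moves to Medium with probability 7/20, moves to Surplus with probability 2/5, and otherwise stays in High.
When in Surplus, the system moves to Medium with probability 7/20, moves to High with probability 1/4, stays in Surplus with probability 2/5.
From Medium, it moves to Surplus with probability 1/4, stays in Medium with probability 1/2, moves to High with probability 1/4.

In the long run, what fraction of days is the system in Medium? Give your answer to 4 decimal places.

Let the stationary distribution be π with π = πP and π_1 + π_2 + π_3 = 1.
π_1 = 0.25·π_1 + 0.25·π_2 + 0.25·π_3
π_2 = 0.4·π_1 + 0.4·π_2 + 0.25·π_3
Solving with the normalization constraint gives π = (0.2500, 0.3382, 0.4118).
So the stationary probability of Medium is 0.4118.

0.4118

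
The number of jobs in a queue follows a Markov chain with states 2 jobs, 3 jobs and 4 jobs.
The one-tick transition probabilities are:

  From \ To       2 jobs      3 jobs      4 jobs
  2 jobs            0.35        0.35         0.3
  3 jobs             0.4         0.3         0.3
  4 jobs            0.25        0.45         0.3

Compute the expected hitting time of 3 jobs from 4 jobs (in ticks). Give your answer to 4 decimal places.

Let t(s) be the expected number of ticks to first reach 3 jobs from state s, with t(3 jobs) = 0. Conditioning on the first tick:
t(2 jobs) = 1 + 0.35·t(2 jobs) + 0.3·t(4 jobs)
t(4 jobs) = 1 + 0.25·t(2 jobs) + 0.3·t(4 jobs)
Solving: t(2 jobs) = 2.6316, t(4 jobs) = 2.3684.
Expected ticks from 4 jobs to 3 jobs: 2.3684.

2.3684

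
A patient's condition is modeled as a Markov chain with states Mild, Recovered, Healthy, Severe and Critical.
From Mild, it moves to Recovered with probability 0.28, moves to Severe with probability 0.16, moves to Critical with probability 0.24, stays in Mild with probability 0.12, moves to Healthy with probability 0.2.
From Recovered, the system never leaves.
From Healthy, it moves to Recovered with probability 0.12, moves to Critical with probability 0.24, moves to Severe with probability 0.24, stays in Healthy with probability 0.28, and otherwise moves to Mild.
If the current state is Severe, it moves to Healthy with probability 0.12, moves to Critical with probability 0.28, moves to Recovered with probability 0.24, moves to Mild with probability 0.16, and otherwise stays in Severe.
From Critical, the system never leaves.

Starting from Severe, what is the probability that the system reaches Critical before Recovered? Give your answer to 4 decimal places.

0.5412

Let h(s) be the probability of absorption at Critical starting from transient state s. Then h(Critical) = 1 and h(Recovered) = 0. By first-step analysis:
h(Mild) = 0.12·h(Mild) + 0.28·0 + 0.2·h(Healthy) + 0.16·h(Severe) + 0.24·1
h(Healthy) = 0.12·h(Mild) + 0.12·0 + 0.28·h(Healthy) + 0.24·h(Severe) + 0.24·1
h(Severe) = 0.16·h(Mild) + 0.24·0 + 0.12·h(Healthy) + 0.2·h(Severe) + 0.28·1
Solving: h(Mild) = 0.5071, h(Healthy) = 0.5982, h(Severe) = 0.5412.
Starting from Severe, the probability is 0.5412.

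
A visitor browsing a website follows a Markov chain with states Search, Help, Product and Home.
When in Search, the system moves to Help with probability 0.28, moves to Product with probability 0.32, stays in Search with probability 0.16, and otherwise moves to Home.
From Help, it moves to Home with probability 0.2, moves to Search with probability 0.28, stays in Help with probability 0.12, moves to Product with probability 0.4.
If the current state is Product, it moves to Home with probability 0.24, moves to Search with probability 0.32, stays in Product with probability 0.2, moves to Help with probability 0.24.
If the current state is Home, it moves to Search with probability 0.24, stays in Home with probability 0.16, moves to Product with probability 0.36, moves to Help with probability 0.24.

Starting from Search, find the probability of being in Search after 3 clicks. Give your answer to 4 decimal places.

Propagate the distribution vector 3 clicks from Search.
After 0 clicks: (1.0000, 0.0000, 0.0000, 0.0000)
After 1 click: (0.1600, 0.2800, 0.3200, 0.2400)
After 2 clicks: (0.2640, 0.2128, 0.3136, 0.2096)
After 3 clicks: (0.2525, 0.2250, 0.3078, 0.2147)
P(in Search after 3 clicks) = 0.2525

0.2525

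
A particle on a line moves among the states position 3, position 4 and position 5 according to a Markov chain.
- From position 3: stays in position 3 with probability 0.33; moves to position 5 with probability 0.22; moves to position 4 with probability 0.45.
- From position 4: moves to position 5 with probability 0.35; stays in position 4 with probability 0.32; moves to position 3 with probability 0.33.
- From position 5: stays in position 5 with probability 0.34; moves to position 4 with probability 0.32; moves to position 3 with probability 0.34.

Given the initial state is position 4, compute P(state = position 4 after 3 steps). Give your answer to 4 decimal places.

0.3634

Propagate the distribution vector 3 steps from position 4.
After 0 steps: (0.0000, 1.0000, 0.0000)
After 1 step: (0.3300, 0.3200, 0.3500)
After 2 steps: (0.3335, 0.3629, 0.3036)
After 3 steps: (0.3330, 0.3634, 0.3036)
P(in position 4 after 3 steps) = 0.3634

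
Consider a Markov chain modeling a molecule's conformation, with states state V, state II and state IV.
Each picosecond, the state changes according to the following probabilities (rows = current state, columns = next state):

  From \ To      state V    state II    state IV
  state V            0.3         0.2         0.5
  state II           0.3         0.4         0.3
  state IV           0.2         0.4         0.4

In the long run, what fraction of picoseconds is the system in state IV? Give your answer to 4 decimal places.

0.3913

Let the stationary distribution be π with π = πP and π_1 + π_2 + π_3 = 1.
π_1 = 0.3·π_1 + 0.3·π_2 + 0.2·π_3
π_2 = 0.2·π_1 + 0.4·π_2 + 0.4·π_3
Solving with the normalization constraint gives π = (0.2609, 0.3478, 0.3913).
So the stationary probability of state IV is 0.3913.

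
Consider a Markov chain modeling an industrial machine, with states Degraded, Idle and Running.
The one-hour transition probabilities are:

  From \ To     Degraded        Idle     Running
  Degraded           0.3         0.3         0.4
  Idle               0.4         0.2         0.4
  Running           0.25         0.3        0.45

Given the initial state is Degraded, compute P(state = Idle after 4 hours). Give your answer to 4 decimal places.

Propagate the distribution vector 4 hours from Degraded.
After 0 hours: (1.0000, 0.0000, 0.0000)
After 1 hour: (0.3000, 0.3000, 0.4000)
After 2 hours: (0.3100, 0.2700, 0.4200)
After 3 hours: (0.3060, 0.2730, 0.4210)
After 4 hours: (0.3063, 0.2727, 0.4211)
P(in Idle after 4 hours) = 0.2727

0.2727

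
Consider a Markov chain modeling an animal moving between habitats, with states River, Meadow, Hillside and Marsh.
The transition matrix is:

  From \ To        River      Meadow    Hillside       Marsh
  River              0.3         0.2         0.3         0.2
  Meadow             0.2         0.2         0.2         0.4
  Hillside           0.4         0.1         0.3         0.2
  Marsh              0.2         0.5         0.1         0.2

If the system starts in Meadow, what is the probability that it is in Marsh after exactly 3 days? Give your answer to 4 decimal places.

0.2600

Propagate the distribution vector 3 days from Meadow.
After 0 days: (0.0000, 1.0000, 0.0000, 0.0000)
After 1 day: (0.2000, 0.2000, 0.2000, 0.4000)
After 2 days: (0.2600, 0.3000, 0.2000, 0.2400)
After 3 days: (0.2660, 0.2520, 0.2220, 0.2600)
P(in Marsh after 3 days) = 0.2600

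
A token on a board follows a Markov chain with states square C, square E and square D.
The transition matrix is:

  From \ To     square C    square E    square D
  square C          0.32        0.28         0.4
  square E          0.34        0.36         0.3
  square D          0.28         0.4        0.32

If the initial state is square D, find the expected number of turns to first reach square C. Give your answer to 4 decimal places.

Let t(s) be the expected number of turns to first reach square C from state s, with t(square C) = 0. Conditioning on the first turn:
t(square E) = 1 + 0.36·t(square E) + 0.3·t(square D)
t(square D) = 1 + 0.4·t(square E) + 0.32·t(square D)
Solving: t(square E) = 3.1091, t(square D) = 3.2995.
Expected turns from square D to square C: 3.2995.

3.2995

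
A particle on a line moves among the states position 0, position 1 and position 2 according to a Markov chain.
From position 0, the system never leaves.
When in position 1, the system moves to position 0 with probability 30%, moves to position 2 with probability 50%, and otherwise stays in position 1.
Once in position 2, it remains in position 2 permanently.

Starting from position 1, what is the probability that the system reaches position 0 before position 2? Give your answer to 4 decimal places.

0.3750

Let h(s) be the probability of absorption at position 0 starting from transient state s. Then h(position 0) = 1 and h(position 2) = 0. By first-step analysis:
h(position 1) = 0.3·1 + 0.2·h(position 1) + 0.5·0
Solving: h(position 1) = 0.3750.
Starting from position 1, the probability is 0.3750.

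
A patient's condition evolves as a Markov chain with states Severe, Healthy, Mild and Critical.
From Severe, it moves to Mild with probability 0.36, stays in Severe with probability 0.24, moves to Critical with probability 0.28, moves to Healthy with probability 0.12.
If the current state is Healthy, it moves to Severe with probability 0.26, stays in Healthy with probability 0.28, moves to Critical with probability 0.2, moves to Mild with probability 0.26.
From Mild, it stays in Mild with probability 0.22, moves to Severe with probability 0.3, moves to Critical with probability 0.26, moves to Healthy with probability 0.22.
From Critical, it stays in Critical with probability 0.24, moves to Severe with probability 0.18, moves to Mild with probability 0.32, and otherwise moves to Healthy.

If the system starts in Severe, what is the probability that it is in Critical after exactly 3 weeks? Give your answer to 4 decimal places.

Propagate the distribution vector 3 weeks from Severe.
After 0 weeks: (1.0000, 0.0000, 0.0000, 0.0000)
After 1 week: (0.2400, 0.1200, 0.3600, 0.2800)
After 2 weeks: (0.2472, 0.2144, 0.2864, 0.2520)
After 3 weeks: (0.2464, 0.2182, 0.2884, 0.2470)
P(in Critical after 3 weeks) = 0.2470

0.2470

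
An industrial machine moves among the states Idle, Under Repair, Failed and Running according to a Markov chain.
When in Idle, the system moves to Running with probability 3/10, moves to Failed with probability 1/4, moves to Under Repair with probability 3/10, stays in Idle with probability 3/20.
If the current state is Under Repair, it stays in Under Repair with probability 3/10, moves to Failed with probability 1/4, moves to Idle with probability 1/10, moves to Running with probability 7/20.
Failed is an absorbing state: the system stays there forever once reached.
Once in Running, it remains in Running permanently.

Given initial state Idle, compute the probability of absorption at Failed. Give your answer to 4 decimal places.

Let h(s) be the probability of absorption at Failed starting from transient state s. Then h(Failed) = 1 and h(Running) = 0. By first-step analysis:
h(Idle) = 0.15·h(Idle) + 0.3·h(Under Repair) + 0.25·1 + 0.3·0
h(Under Repair) = 0.1·h(Idle) + 0.3·h(Under Repair) + 0.25·1 + 0.35·0
Solving: h(Idle) = 0.4425, h(Under Repair) = 0.4204.
Starting from Idle, the probability is 0.4425.

0.4425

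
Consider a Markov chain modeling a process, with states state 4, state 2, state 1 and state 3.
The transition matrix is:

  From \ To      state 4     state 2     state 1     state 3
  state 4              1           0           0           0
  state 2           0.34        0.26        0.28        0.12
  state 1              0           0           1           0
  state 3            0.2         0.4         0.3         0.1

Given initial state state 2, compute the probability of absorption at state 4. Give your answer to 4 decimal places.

0.5340

Let h(s) be the probability of absorption at state 4 starting from transient state s. Then h(state 4) = 1 and h(state 1) = 0. By first-step analysis:
h(state 2) = 0.34·1 + 0.26·h(state 2) + 0.28·0 + 0.12·h(state 3)
h(state 3) = 0.2·1 + 0.4·h(state 2) + 0.3·0 + 0.1·h(state 3)
Solving: h(state 2) = 0.5340, h(state 3) = 0.4595.
Starting from state 2, the probability is 0.5340.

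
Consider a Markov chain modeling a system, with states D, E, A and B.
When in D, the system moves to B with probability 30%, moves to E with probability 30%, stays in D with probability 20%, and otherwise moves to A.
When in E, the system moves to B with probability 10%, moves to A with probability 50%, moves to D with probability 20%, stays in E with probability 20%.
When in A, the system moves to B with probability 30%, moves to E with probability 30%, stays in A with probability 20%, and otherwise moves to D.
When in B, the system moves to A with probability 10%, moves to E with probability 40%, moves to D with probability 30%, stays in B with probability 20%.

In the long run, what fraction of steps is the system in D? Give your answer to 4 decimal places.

0.2220

Let the stationary distribution be π with π = πP and π_1 + π_2 + π_3 + π_4 = 1.
π_1 = 0.2·π_1 + 0.2·π_2 + 0.2·π_3 + 0.3·π_4
π_2 = 0.3·π_1 + 0.2·π_2 + 0.3·π_3 + 0.4·π_4
π_3 = 0.2·π_1 + 0.5·π_2 + 0.2·π_3 + 0.1·π_4
Solving with the normalization constraint gives π = (0.2220, 0.2927, 0.2659, 0.2195).
So the stationary probability of D is 0.2220.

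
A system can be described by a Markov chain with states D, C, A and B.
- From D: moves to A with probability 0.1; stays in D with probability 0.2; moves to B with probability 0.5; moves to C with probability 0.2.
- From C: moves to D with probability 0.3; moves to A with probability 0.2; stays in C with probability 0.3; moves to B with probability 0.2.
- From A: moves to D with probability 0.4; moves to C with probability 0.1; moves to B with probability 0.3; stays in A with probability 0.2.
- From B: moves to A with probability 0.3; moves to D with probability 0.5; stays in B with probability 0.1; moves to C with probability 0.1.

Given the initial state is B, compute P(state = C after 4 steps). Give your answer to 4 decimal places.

Propagate the distribution vector 4 steps from B.
After 0 steps: (0.0000, 0.0000, 0.0000, 1.0000)
After 1 step: (0.5000, 0.1000, 0.3000, 0.1000)
After 2 steps: (0.3000, 0.1700, 0.1600, 0.3700)
After 3 steps: (0.3600, 0.1640, 0.2070, 0.2690)
After 4 steps: (0.3385, 0.1688, 0.1909, 0.3018)
P(in C after 4 steps) = 0.1688

0.1688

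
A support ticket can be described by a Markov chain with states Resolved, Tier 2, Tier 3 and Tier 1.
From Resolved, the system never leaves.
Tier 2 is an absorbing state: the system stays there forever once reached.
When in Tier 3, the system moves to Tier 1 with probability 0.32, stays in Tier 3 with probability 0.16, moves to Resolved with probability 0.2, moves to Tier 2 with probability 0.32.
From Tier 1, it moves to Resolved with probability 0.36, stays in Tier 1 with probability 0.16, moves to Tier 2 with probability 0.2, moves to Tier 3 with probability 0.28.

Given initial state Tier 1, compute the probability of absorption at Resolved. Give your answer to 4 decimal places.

0.5818

Let h(s) be the probability of absorption at Resolved starting from transient state s. Then h(Resolved) = 1 and h(Tier 2) = 0. By first-step analysis:
h(Tier 3) = 0.2·1 + 0.32·0 + 0.16·h(Tier 3) + 0.32·h(Tier 1)
h(Tier 1) = 0.36·1 + 0.2·0 + 0.28·h(Tier 3) + 0.16·h(Tier 1)
Solving: h(Tier 3) = 0.4597, h(Tier 1) = 0.5818.
Starting from Tier 1, the probability is 0.5818.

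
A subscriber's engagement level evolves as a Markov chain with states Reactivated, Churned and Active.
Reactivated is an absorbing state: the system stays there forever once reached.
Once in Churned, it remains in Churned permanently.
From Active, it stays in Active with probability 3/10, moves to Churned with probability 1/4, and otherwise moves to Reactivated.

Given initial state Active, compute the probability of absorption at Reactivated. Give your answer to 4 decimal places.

Let h(s) be the probability of absorption at Reactivated starting from transient state s. Then h(Reactivated) = 1 and h(Churned) = 0. By first-step analysis:
h(Active) = 0.45·1 + 0.25·0 + 0.3·h(Active)
Solving: h(Active) = 0.6429.
Starting from Active, the probability is 0.6429.

0.6429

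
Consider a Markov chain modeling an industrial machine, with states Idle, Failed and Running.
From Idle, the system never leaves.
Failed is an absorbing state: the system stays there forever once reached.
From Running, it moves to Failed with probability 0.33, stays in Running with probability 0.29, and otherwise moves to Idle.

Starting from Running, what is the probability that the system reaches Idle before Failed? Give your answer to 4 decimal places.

Let h(s) be the probability of absorption at Idle starting from transient state s. Then h(Idle) = 1 and h(Failed) = 0. By first-step analysis:
h(Running) = 0.38·1 + 0.33·0 + 0.29·h(Running)
Solving: h(Running) = 0.5352.
Starting from Running, the probability is 0.5352.

0.5352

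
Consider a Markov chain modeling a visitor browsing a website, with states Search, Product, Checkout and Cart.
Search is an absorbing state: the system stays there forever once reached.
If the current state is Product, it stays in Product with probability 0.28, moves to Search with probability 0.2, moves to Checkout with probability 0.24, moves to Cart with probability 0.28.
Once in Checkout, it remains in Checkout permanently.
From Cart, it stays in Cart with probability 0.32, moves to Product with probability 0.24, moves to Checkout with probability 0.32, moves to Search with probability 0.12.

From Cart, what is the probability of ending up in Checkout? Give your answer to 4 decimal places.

0.6818

Let h(s) be the probability of absorption at Checkout starting from transient state s. Then h(Checkout) = 1 and h(Search) = 0. By first-step analysis:
h(Product) = 0.2·0 + 0.28·h(Product) + 0.24·1 + 0.28·h(Cart)
h(Cart) = 0.12·0 + 0.24·h(Product) + 0.32·1 + 0.32·h(Cart)
Solving: h(Product) = 0.5985, h(Cart) = 0.6818.
Starting from Cart, the probability is 0.6818.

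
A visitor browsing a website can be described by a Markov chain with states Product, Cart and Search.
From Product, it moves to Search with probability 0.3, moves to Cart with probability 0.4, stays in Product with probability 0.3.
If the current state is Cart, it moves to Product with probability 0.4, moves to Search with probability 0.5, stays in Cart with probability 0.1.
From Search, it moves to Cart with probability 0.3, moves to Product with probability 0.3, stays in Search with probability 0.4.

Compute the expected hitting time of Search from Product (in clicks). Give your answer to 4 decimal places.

Let t(s) be the expected number of clicks to first reach Search from state s, with t(Search) = 0. Conditioning on the first click:
t(Product) = 1 + 0.3·t(Product) + 0.4·t(Cart)
t(Cart) = 1 + 0.4·t(Product) + 0.1·t(Cart)
Solving: t(Product) = 2.7660, t(Cart) = 2.3404.
Expected clicks from Product to Search: 2.7660.

2.7660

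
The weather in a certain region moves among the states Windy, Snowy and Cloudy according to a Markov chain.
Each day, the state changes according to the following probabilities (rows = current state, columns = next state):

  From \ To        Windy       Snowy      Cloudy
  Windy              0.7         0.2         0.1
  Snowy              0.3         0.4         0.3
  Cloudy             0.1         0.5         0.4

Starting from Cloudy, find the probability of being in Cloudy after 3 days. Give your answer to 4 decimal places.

0.2800

Propagate the distribution vector 3 days from Cloudy.
After 0 days: (0.0000, 0.0000, 1.0000)
After 1 day: (0.1000, 0.5000, 0.4000)
After 2 days: (0.2600, 0.4200, 0.3200)
After 3 days: (0.3400, 0.3800, 0.2800)
P(in Cloudy after 3 days) = 0.2800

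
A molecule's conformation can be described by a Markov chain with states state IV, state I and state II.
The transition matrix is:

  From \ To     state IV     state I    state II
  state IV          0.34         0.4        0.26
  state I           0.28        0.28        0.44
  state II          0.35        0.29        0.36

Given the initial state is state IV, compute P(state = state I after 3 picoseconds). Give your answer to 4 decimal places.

0.3218

Propagate the distribution vector 3 picoseconds from state IV.
After 0 picoseconds: (1.0000, 0.0000, 0.0000)
After 1 picosecond: (0.3400, 0.4000, 0.2600)
After 2 picoseconds: (0.3186, 0.3234, 0.3580)
After 3 picoseconds: (0.3242, 0.3218, 0.3540)
P(in state I after 3 picoseconds) = 0.3218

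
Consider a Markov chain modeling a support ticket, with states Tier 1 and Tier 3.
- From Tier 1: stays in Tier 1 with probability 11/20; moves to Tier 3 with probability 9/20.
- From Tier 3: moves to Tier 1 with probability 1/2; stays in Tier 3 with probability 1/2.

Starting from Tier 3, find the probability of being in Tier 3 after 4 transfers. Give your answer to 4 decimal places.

Propagate the distribution vector 4 transfers from Tier 3.
After 0 transfers: (0.0000, 1.0000)
After 1 transfer: (0.5000, 0.5000)
After 2 transfers: (0.5250, 0.4750)
After 3 transfers: (0.5263, 0.4738)
After 4 transfers: (0.5263, 0.4737)
P(in Tier 3 after 4 transfers) = 0.4737

0.4737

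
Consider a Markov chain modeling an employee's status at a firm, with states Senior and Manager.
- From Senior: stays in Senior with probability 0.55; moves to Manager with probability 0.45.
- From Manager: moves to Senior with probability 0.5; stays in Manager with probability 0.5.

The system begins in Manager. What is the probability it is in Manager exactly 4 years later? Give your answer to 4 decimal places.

0.4737

Propagate the distribution vector 4 years from Manager.
After 0 years: (0.0000, 1.0000)
After 1 year: (0.5000, 0.5000)
After 2 years: (0.5250, 0.4750)
After 3 years: (0.5263, 0.4738)
After 4 years: (0.5263, 0.4737)
P(in Manager after 4 years) = 0.4737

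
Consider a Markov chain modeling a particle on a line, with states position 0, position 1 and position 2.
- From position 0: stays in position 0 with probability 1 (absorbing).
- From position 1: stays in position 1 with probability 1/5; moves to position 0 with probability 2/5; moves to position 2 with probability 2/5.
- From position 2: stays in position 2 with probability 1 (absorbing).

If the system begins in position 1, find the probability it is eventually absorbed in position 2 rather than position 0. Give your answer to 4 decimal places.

0.5000

Let h(s) be the probability of absorption at position 2 starting from transient state s. Then h(position 2) = 1 and h(position 0) = 0. By first-step analysis:
h(position 1) = 0.4·0 + 0.2·h(position 1) + 0.4·1
Solving: h(position 1) = 0.5000.
Starting from position 1, the probability is 0.5000.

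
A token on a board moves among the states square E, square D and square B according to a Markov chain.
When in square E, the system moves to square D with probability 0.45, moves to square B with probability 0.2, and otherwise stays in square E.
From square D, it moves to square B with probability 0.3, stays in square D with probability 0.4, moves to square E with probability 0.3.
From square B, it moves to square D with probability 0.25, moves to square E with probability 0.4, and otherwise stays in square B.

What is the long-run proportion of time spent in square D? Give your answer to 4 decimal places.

Let the stationary distribution be π with π = πP and π_1 + π_2 + π_3 = 1.
π_1 = 0.35·π_1 + 0.3·π_2 + 0.4·π_3
π_2 = 0.45·π_1 + 0.4·π_2 + 0.25·π_3
Solving with the normalization constraint gives π = (0.3452, 0.3753, 0.2795).
So the stationary probability of square D is 0.3753.

0.3753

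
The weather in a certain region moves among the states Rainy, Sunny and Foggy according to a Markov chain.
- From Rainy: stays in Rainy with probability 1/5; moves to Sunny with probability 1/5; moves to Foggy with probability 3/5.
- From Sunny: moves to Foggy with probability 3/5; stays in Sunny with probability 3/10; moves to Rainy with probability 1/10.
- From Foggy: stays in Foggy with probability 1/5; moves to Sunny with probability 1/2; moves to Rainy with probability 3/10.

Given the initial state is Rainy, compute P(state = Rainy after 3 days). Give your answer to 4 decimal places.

0.1960

Propagate the distribution vector 3 days from Rainy.
After 0 days: (1.0000, 0.0000, 0.0000)
After 1 day: (0.2000, 0.2000, 0.6000)
After 2 days: (0.2400, 0.4000, 0.3600)
After 3 days: (0.1960, 0.3480, 0.4560)
P(in Rainy after 3 days) = 0.1960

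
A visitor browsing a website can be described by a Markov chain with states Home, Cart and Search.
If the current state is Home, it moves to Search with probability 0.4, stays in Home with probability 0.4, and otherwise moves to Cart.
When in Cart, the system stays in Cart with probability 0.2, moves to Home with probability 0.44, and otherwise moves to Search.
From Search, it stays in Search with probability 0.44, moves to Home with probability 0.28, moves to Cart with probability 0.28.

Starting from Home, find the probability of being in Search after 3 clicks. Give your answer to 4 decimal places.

0.4070

Propagate the distribution vector 3 clicks from Home.
After 0 clicks: (1.0000, 0.0000, 0.0000)
After 1 click: (0.4000, 0.2000, 0.4000)
After 2 clicks: (0.3600, 0.2320, 0.4080)
After 3 clicks: (0.3603, 0.2326, 0.4070)
P(in Search after 3 clicks) = 0.4070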